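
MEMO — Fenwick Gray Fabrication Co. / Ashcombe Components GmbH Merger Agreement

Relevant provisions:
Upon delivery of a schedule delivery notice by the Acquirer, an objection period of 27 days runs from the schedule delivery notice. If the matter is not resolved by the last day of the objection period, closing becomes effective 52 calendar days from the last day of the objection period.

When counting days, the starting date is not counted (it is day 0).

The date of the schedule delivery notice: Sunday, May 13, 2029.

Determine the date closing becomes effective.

Jul 31, 2029

Adding 27 calendar days to May 13, 2029 gives Jun 9, 2029, which is the last day of the objection period.
The date closing becomes effective: Jun 9, 2029 + 52 days = Jul 31, 2029.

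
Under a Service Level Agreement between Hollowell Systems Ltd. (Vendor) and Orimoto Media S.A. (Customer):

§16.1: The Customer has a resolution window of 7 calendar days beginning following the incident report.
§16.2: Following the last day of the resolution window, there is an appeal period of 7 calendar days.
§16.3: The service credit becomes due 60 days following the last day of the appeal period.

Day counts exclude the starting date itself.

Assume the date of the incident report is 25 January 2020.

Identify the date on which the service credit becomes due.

8 April 2020

The last day of the resolution window: 25 January 2020 + 7 days = 1 February 2020.
Adding 7 calendar days to 1 February 2020 gives 8 February 2020, which is the last day of the appeal period.
The date on which the service credit becomes due: 60 calendar days after 8 February 2020 is 8 April 2020.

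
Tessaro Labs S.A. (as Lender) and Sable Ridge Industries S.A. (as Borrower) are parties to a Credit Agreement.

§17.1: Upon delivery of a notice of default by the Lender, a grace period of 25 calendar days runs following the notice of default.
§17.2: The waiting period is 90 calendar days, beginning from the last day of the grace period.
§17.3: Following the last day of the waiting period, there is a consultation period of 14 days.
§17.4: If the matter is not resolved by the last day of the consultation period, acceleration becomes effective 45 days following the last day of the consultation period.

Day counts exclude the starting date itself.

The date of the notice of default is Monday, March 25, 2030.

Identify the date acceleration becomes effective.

September 15, 2030

The last day of the grace period: 25 calendar days after March 25, 2030 is April 19, 2030.
The last day of the waiting period: 90 calendar days after April 19, 2030 is July 18, 2030.
The last day of the consultation period: 14 calendar days after July 18, 2030 is August 1, 2030.
The date acceleration becomes effective: 45 calendar days after August 1, 2030 is September 15, 2030.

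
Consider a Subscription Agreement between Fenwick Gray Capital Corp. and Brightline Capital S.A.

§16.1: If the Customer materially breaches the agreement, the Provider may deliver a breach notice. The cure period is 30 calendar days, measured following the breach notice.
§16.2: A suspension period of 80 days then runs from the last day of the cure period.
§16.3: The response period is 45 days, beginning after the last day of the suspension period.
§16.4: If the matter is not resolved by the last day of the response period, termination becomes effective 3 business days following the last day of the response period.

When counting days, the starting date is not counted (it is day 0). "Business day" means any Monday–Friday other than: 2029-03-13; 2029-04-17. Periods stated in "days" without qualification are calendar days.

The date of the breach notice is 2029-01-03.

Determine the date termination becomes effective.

Adding 30 calendar days to 2029-01-03 gives 2029-02-02, which is the last day of the cure period.
Adding 80 calendar days to 2029-02-02 gives 2029-04-23, which is the last day of the suspension period.
Adding 45 calendar days to 2029-04-23 gives 2029-06-07, which is the last day of the response period.
The date termination becomes effective: 3 business days after Thursday, 2029-06-07, skipping weekends — Jun 8, Jun 11, Jun 12 — lands on Tuesday, 2029-06-12.

2029-06-12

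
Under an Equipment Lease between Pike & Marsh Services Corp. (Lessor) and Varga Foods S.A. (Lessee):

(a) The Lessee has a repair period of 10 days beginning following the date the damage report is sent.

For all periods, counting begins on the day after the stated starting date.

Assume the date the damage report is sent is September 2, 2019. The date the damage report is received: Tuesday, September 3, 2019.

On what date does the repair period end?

September 12, 2019

Adding 10 calendar days to September 2, 2019 gives September 12, 2019, which is the last day of the repair period.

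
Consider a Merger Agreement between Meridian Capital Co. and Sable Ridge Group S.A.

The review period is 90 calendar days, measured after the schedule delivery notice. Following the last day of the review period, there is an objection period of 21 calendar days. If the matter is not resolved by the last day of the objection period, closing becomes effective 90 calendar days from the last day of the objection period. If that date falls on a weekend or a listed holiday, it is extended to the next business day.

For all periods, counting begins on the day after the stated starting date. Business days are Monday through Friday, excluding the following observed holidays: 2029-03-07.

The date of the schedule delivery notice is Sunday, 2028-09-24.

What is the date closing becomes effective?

2029-04-13

The last day of the review period: 90 calendar days after 2028-09-24 is 2028-12-23.
Adding 21 calendar days to 2028-12-23 gives 2029-01-13, which is the last day of the objection period.
Adding 90 calendar days to 2029-01-13 gives 2029-04-13, which is the date closing becomes effective. 2029-04-13 is a Friday and is not a listed holiday, so no roll-forward applies.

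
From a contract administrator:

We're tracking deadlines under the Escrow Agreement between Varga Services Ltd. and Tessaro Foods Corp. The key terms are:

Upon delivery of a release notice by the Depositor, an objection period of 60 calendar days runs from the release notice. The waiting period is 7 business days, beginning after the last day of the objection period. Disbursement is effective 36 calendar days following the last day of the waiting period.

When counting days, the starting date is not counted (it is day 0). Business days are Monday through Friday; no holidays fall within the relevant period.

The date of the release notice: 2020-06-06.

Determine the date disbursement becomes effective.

2020-09-19

Adding 60 calendar days to 2020-06-06 gives 2020-08-05, which is the last day of the objection period.
The last day of the waiting period: 7 business days after Wednesday, 2020-08-05, skipping weekends — Aug 6, Aug 7, Aug 10, Aug 11, Aug 12, Aug 13, Aug 14 — lands on Friday, 2020-08-14.
The date disbursement becomes effective: 36 calendar days after 2020-08-14 is 2020-09-19.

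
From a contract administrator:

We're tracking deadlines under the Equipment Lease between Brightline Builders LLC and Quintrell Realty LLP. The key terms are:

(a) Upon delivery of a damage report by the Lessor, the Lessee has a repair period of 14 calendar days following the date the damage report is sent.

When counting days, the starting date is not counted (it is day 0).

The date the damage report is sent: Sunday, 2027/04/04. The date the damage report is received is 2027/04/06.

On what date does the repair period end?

2027/04/18

The last day of the repair period: 14 calendar days after 2027/04/04 is 2027/04/18.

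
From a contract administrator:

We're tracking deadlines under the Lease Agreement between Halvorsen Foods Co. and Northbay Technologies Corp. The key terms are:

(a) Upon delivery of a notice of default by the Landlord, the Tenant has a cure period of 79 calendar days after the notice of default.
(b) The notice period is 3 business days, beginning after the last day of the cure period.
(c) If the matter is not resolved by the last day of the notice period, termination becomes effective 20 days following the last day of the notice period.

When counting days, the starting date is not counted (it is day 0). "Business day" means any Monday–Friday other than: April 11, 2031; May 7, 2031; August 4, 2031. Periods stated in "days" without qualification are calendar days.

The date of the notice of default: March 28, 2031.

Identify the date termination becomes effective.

July 8, 2031

The last day of the cure period: 79 calendar days after March 28, 2031 is June 15, 2031.
The last day of the notice period: counting 3 business days from Sunday, June 15, 2031 (Jun 16, Jun 17, Jun 18, skipping weekends) reaches Wednesday, June 18, 2031.
The date termination becomes effective: June 18, 2031 + 20 days = July 8, 2031.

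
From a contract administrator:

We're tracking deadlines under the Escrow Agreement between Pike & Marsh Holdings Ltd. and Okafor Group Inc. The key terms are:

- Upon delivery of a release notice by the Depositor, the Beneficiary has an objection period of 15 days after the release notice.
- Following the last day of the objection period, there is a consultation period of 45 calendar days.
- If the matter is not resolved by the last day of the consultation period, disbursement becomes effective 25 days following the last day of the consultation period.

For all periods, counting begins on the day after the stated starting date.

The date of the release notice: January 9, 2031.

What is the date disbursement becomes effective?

Adding 15 calendar days to January 9, 2031 gives January 24, 2031, which is the last day of the objection period.
The last day of the consultation period: 45 calendar days after January 24, 2031 is March 10, 2031.
The date disbursement becomes effective: March 10, 2031 + 25 days = April 4, 2031.

April 4, 2031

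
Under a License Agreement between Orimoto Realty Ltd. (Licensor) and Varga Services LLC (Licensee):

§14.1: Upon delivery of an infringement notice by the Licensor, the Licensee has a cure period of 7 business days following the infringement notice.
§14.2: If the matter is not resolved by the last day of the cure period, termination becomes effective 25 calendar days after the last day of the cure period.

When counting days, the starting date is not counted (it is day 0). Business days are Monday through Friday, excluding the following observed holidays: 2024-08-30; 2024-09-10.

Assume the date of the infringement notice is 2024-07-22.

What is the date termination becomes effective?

2024-08-25

From Monday, 2024-07-22, 7 business days (Jul 23, Jul 24, Jul 25, Jul 26, Jul 29, Jul 30, Jul 31, skipping weekends) brings us to Wednesday, 2024-07-31, which is the last day of the cure period.
The date termination becomes effective: 25 calendar days after 2024-07-31 is 2024-08-25.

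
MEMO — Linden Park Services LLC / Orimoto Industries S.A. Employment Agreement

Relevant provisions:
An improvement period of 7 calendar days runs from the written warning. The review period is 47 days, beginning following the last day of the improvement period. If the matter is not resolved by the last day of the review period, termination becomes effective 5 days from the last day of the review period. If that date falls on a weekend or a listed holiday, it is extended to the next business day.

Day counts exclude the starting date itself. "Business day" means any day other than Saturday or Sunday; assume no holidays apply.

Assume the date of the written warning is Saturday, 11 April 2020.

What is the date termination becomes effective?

9 June 2020

The last day of the improvement period: 11 April 2020 + 7 days = 18 April 2020.
Adding 47 calendar days to 18 April 2020 gives 4 June 2020, which is the last day of the review period.
Adding 5 calendar days to 4 June 2020 gives 9 June 2020, which is the date termination becomes effective. 9 June 2020 is a Tuesday, so no roll-forward applies.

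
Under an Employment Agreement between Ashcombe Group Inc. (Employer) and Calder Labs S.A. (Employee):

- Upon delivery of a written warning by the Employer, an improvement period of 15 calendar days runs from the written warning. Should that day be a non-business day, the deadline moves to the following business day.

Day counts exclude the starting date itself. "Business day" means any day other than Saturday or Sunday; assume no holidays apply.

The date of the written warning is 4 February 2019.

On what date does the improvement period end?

19 February 2019

The last day of the improvement period: 4 February 2019 + 15 days = 19 February 2019. 19 February 2019 is a Tuesday, so no roll-forward applies.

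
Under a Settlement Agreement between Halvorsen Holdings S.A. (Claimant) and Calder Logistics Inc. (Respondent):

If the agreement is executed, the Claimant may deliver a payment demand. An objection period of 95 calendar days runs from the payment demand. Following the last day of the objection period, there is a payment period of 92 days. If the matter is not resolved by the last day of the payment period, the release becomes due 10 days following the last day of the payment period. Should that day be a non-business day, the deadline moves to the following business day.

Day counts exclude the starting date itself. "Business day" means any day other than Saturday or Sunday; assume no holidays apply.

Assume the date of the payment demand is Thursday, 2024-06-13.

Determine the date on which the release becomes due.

2024-12-27

The last day of the objection period: 95 calendar days after 2024-06-13 is 2024-09-16.
The last day of the payment period: 2024-09-16 + 92 days = 2024-12-17.
The date on which the release becomes due: 2024-12-17 + 10 days = 2024-12-27. 2024-12-27 is a Friday, so no roll-forward applies.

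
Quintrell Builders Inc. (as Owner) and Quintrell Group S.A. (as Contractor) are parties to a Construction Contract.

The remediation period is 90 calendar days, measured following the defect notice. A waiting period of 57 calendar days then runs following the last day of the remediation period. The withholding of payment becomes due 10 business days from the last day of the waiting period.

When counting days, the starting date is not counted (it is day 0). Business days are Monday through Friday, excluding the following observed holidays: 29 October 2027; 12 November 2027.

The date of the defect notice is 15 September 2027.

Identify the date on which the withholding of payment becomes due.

23 February 2028

Adding 90 calendar days to 15 September 2027 gives 14 December 2027, which is the last day of the remediation period.
The last day of the waiting period: 14 December 2027 + 57 days = 9 February 2028.
The date on which the withholding of payment becomes due: 10 business days after Wednesday, 9 February 2028, skipping weekends — Feb 10, Feb 11, Feb 14, Feb 15, Feb 16, Feb 17, Feb 18, Feb 21, Feb 22, Feb 23 — lands on Wednesday, 23 February 2028.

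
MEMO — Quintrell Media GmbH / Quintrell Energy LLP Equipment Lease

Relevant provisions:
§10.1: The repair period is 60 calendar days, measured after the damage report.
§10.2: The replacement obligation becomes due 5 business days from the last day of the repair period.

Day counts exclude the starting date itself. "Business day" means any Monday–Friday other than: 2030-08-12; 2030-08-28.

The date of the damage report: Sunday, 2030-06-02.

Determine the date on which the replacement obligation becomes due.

The last day of the repair period: 2030-06-02 + 60 days = 2030-08-01.
The date on which the replacement obligation becomes due: counting 5 business days from Thursday, 2030-08-01 (Aug 2, Aug 5, Aug 6, Aug 7, Aug 8, skipping weekends) reaches Thursday, 2030-08-08.

2030-08-08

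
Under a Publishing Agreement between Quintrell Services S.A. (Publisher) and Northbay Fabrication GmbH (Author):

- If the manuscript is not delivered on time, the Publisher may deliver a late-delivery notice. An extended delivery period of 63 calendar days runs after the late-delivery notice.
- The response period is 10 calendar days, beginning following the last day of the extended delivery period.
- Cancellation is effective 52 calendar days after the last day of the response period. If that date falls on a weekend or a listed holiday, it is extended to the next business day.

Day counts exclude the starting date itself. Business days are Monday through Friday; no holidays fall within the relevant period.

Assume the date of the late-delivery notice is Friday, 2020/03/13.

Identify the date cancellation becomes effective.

2020/07/16

The last day of the extended delivery period: 63 calendar days after 2020/03/13 is 2020/05/15.
The last day of the response period: 2020/05/15 + 10 days = 2020/05/25.
The date cancellation becomes effective: 2020/05/25 + 52 days = 2020/07/16. 2020/07/16 is a Thursday, so no roll-forward applies.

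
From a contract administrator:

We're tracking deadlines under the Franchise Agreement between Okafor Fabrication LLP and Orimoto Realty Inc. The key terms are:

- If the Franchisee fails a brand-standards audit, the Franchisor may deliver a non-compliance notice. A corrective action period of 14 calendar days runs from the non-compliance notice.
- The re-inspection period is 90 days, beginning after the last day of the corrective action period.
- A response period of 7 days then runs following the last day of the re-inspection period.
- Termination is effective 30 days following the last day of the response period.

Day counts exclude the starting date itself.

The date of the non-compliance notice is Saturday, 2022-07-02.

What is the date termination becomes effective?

Adding 14 calendar days to 2022-07-02 gives 2022-07-16, which is the last day of the corrective action period.
The last day of the re-inspection period: 2022-07-16 + 90 days = 2022-10-14.
The last day of the response period: 2022-10-14 + 7 days = 2022-10-21.
The date termination becomes effective: 2022-10-21 + 30 days = 2022-11-20.

2022-11-20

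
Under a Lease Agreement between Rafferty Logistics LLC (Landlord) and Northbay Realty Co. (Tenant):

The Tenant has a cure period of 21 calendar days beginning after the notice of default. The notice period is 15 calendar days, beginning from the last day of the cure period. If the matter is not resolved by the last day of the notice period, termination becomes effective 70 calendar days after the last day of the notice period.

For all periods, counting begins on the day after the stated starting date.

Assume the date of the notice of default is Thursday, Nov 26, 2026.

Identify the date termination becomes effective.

Mar 12, 2027

The last day of the cure period: 21 calendar days after Nov 26, 2026 is Dec 17, 2026.
Adding 15 calendar days to Dec 17, 2026 gives Jan 1, 2027, which is the last day of the notice period.
Adding 70 calendar days to Jan 1, 2027 gives Mar 12, 2027, which is the date termination becomes effective.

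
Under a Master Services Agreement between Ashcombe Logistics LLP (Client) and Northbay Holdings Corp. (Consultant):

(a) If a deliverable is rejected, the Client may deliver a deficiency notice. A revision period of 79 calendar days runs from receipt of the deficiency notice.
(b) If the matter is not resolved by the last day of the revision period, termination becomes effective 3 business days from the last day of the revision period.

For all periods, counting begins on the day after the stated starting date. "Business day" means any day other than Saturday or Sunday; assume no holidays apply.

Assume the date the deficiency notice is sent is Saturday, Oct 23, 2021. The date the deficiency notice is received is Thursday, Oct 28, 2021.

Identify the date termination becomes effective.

Jan 19, 2022

The last day of the revision period: Oct 28, 2021 + 79 days = Jan 15, 2022.
From Saturday, Jan 15, 2022, 3 business days (Jan 17, Jan 18, Jan 19, skipping weekends) brings us to Wednesday, Jan 19, 2022, which is the date termination becomes effective.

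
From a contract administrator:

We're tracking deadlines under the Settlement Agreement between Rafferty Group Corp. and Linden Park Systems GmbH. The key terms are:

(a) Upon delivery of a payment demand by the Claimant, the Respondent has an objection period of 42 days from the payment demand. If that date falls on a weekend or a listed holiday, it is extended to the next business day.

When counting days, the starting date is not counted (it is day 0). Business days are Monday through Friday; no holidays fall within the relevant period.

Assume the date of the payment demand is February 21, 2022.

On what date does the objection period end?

April 4, 2022

The last day of the objection period: 42 calendar days after February 21, 2022 is April 4, 2022. April 4, 2022 is a Monday, so no roll-forward applies.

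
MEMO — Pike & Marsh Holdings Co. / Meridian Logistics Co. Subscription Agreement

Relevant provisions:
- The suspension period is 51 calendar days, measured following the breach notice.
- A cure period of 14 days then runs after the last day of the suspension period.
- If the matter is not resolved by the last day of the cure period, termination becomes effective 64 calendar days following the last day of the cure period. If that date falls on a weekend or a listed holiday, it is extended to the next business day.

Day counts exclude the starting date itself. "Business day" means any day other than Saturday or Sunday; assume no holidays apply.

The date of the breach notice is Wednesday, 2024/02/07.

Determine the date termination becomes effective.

The last day of the suspension period: 2024/02/07 + 51 days = 2024/03/29.
The last day of the cure period: 2024/03/29 + 14 days = 2024/04/12.
Adding 64 calendar days to 2024/04/12 gives 2024/06/15, which is the date termination becomes effective. That falls on a Saturday, so it rolls to the next business day, Monday, 2024/06/17.

2024/06/17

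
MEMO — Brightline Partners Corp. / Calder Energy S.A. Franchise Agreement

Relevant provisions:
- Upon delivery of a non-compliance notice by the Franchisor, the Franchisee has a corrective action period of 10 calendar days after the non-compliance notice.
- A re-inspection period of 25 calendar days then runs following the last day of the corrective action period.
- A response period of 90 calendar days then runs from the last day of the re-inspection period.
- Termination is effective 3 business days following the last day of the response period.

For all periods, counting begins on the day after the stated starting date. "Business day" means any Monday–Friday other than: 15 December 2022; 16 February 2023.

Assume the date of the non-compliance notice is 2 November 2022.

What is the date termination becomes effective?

10 March 2023

The last day of the corrective action period: 10 calendar days after 2 November 2022 is 12 November 2022.
Adding 25 calendar days to 12 November 2022 gives 7 December 2022, which is the last day of the re-inspection period.
Adding 90 calendar days to 7 December 2022 gives 7 March 2023, which is the last day of the response period.
The date termination becomes effective: 3 business days after Tuesday, 7 March 2023, skipping weekends — Mar 8, Mar 9, Mar 10 — lands on Friday, 10 March 2023.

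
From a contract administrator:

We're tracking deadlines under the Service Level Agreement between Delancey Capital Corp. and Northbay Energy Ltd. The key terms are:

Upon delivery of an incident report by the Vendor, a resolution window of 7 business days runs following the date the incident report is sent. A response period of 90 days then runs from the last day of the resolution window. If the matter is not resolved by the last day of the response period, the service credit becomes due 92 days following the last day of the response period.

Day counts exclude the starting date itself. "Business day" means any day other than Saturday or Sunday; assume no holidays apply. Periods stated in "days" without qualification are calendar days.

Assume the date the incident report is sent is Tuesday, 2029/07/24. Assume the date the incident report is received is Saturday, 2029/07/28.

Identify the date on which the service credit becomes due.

2030/01/31

From Tuesday, 2029/07/24, 7 business days (Jul 25, Jul 26, Jul 27, Jul 30, Jul 31, Aug 1, Aug 2, skipping weekends) brings us to Thursday, 2029/08/02, which is the last day of the resolution window.
The last day of the response period: 90 calendar days after 2029/08/02 is 2029/10/31.
The date on which the service credit becomes due: 92 calendar days after 2029/10/31 is 2030/01/31.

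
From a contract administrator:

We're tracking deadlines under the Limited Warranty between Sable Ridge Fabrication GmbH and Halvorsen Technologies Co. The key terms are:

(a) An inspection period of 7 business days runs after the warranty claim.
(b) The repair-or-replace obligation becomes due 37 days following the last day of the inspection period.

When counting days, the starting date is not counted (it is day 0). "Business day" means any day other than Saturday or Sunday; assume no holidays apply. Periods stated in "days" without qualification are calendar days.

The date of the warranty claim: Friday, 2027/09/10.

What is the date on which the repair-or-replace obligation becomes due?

2027/10/28

The last day of the inspection period: 7 business days after Friday, 2027/09/10, skipping weekends — Sep 13, Sep 14, Sep 15, Sep 16, Sep 17, Sep 20, Sep 21 — lands on Tuesday, 2027/09/21.
The date on which the repair-or-replace obligation becomes due: 2027/09/21 + 37 days = 2027/10/28.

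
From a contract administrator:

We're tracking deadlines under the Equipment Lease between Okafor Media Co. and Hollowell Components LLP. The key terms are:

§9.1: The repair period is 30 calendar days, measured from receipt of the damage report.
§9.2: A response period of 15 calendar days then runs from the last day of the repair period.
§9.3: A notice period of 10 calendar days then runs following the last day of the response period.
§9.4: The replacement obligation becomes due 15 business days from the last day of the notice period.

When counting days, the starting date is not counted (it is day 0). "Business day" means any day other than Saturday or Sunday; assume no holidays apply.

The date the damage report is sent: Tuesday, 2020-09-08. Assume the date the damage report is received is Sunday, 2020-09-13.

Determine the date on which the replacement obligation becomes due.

2020-11-27

The last day of the repair period: 30 calendar days after 2020-09-13 is 2020-10-13.
The last day of the response period: 15 calendar days after 2020-10-13 is 2020-10-28.
The last day of the notice period: 10 calendar days after 2020-10-28 is 2020-11-07.
The date on which the replacement obligation becomes due: 15 business days after Saturday, 2020-11-07, skipping weekends — Nov 9, Nov 10, Nov 11, Nov 12, …, Nov 25, Nov 26, Nov 27 — lands on Friday, 2020-11-27.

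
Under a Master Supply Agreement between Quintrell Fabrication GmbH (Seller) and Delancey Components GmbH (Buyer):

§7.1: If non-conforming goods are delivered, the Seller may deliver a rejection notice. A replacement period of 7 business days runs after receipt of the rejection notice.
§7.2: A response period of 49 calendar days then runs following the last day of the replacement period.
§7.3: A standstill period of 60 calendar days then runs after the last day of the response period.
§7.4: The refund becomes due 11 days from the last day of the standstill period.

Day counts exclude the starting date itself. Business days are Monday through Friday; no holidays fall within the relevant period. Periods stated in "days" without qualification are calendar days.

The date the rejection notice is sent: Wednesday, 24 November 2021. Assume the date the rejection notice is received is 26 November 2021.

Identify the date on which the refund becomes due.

The last day of the replacement period: 7 business days after Friday, 26 November 2021, skipping weekends — Nov 29, Nov 30, Dec 1, Dec 2, Dec 3, Dec 6, Dec 7 — lands on Tuesday, 7 December 2021.
The last day of the response period: 7 December 2021 + 49 days = 25 January 2022.
The last day of the standstill period: 60 calendar days after 25 January 2022 is 26 March 2022.
The date on which the refund becomes due: 26 March 2022 + 11 days = 6 April 2022.

6 April 2022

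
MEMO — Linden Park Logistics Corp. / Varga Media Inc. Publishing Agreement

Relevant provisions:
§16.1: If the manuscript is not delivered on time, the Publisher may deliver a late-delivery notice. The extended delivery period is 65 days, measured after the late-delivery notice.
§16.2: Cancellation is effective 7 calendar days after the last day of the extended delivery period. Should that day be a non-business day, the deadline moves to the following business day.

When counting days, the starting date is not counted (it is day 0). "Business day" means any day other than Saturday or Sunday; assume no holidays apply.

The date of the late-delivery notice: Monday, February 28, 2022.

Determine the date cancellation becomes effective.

May 11, 2022

Adding 65 calendar days to February 28, 2022 gives May 4, 2022, which is the last day of the extended delivery period.
The date cancellation becomes effective: 7 calendar days after May 4, 2022 is May 11, 2022. May 11, 2022 is a Wednesday, so no roll-forward applies.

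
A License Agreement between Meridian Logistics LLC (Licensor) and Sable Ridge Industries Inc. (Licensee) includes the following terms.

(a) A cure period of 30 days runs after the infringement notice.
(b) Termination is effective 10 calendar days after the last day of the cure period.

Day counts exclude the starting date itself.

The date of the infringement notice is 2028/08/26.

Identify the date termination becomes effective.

2028/10/05

The last day of the cure period: 2028/08/26 + 30 days = 2028/09/25.
The date termination becomes effective: 2028/09/25 + 10 days = 2028/10/05.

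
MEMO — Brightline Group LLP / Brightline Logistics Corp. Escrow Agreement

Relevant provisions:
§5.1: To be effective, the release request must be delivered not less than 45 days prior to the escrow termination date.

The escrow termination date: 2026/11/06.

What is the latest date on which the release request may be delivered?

2026/09/22

Counting back 45 calendar days from 2026/11/06 gives 2026/09/22.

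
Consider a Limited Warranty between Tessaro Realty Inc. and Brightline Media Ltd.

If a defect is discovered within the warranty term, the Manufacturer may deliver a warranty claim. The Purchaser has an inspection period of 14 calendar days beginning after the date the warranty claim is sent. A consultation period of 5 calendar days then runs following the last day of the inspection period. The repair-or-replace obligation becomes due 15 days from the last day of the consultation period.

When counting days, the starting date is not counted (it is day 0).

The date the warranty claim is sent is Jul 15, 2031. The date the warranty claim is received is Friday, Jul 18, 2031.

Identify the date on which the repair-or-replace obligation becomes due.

Aug 18, 2031

The last day of the inspection period: Jul 15, 2031 + 14 days = Jul 29, 2031.
Adding 5 calendar days to Jul 29, 2031 gives Aug 3, 2031, which is the last day of the consultation period.
Adding 15 calendar days to Aug 3, 2031 gives Aug 18, 2031, which is the date on which the repair-or-replace obligation becomes due.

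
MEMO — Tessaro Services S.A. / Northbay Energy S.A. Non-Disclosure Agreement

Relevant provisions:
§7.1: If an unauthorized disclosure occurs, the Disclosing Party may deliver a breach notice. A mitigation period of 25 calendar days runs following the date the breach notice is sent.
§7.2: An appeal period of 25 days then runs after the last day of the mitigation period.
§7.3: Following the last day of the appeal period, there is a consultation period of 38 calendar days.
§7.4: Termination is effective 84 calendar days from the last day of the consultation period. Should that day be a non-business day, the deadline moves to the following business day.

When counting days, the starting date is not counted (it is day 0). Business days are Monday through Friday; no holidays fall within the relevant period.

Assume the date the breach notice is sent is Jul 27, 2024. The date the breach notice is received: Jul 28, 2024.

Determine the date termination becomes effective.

The last day of the mitigation period: 25 calendar days after Jul 27, 2024 is Aug 21, 2024.
The last day of the appeal period: Aug 21, 2024 + 25 days = Sep 15, 2024.
Adding 38 calendar days to Sep 15, 2024 gives Oct 23, 2024, which is the last day of the consultation period.
Adding 84 calendar days to Oct 23, 2024 gives Jan 15, 2025, which is the date termination becomes effective. Jan 15, 2025 is a Wednesday, so no roll-forward applies.

Jan 15, 2025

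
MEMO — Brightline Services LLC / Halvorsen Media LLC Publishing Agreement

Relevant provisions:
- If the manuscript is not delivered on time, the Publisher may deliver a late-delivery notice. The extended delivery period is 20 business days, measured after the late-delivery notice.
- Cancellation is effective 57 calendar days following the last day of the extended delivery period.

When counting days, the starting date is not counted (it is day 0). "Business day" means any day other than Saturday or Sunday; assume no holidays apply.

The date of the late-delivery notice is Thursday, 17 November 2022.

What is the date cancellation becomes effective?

From Thursday, 17 November 2022, 20 business days (Nov 18, Nov 21, Nov 22, Nov 23, …, Dec 13, Dec 14, Dec 15, skipping weekends) brings us to Thursday, 15 December 2022, which is the last day of the extended delivery period.
Adding 57 calendar days to 15 December 2022 gives 10 February 2023, which is the date cancellation becomes effective.

10 February 2023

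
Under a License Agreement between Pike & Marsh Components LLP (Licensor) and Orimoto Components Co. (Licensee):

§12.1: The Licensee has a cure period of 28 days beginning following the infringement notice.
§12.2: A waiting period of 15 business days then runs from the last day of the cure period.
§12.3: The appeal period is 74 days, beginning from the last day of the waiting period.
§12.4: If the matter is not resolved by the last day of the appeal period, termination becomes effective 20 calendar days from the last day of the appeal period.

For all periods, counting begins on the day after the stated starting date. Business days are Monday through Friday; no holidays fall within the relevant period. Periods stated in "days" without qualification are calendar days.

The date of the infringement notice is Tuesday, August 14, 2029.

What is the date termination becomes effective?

January 4, 2030

The last day of the cure period: August 14, 2029 + 28 days = September 11, 2029.
The last day of the waiting period: counting 15 business days from Tuesday, September 11, 2029 (Sep 12, Sep 13, Sep 14, Sep 17, …, Sep 28, Oct 1, Oct 2, skipping weekends) reaches Tuesday, October 2, 2029.
Adding 74 calendar days to October 2, 2029 gives December 15, 2029, which is the last day of the appeal period.
Adding 20 calendar days to December 15, 2029 gives January 4, 2030, which is the date termination becomes effective.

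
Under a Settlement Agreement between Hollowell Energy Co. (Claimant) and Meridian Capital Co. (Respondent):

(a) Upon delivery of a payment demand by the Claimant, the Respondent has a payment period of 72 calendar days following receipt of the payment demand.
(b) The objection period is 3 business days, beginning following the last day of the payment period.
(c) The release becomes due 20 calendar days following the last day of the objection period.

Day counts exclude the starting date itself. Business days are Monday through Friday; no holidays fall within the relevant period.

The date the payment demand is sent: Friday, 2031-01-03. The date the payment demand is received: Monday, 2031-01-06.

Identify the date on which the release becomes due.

2031-04-13

The last day of the payment period: 72 calendar days after 2031-01-06 is 2031-03-19.
The last day of the objection period: counting 3 business days from Wednesday, 2031-03-19 (Mar 20, Mar 21, Mar 24, skipping weekends) reaches Monday, 2031-03-24.
The date on which the release becomes due: 2031-03-24 + 20 days = 2031-04-13.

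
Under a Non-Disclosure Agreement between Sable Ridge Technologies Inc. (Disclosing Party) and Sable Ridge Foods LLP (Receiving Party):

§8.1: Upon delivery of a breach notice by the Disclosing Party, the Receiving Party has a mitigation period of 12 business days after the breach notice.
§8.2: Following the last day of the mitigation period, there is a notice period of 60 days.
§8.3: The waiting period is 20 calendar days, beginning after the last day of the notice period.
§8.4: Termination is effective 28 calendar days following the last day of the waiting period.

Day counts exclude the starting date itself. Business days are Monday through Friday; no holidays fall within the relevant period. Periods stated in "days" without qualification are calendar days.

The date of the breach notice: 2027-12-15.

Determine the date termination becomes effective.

The last day of the mitigation period: counting 12 business days from Wednesday, 2027-12-15 (Dec 16, Dec 17, Dec 20, Dec 21, …, Dec 29, Dec 30, Dec 31, skipping weekends) reaches Friday, 2027-12-31.
Adding 60 calendar days to 2027-12-31 gives 2028-02-29, which is the last day of the notice period.
The last day of the waiting period: 2028-02-29 + 20 days = 2028-03-20.
The date termination becomes effective: 28 calendar days after 2028-03-20 is 2028-04-17.

2028-04-17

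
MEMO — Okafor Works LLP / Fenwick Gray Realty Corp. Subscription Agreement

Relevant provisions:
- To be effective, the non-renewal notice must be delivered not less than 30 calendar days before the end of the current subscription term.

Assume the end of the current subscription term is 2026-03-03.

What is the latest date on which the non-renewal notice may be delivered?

2026-02-01

2026-03-03 minus 30 days is 2026-02-01.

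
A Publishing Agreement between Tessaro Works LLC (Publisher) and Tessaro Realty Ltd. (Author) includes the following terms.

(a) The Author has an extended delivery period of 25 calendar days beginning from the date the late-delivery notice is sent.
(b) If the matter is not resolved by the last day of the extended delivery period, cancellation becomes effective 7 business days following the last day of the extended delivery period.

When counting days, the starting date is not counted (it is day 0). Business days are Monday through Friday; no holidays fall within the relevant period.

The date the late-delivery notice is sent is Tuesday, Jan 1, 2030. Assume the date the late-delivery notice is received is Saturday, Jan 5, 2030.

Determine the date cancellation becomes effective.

The last day of the extended delivery period: Jan 1, 2030 + 25 days = Jan 26, 2030.
The date cancellation becomes effective: 7 business days after Saturday, Jan 26, 2030, skipping weekends — Jan 28, Jan 29, Jan 30, Jan 31, Feb 1, Feb 4, Feb 5 — lands on Tuesday, Feb 5, 2030.

Feb 5, 2030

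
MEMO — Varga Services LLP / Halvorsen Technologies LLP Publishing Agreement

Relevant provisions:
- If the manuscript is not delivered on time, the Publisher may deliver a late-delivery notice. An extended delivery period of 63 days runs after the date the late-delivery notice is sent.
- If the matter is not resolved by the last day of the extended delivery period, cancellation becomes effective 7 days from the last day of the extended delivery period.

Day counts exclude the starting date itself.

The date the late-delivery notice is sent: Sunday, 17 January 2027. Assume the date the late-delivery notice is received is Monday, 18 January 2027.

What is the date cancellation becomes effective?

The last day of the extended delivery period: 63 calendar days after 17 January 2027 is 21 March 2027.
Adding 7 calendar days to 21 March 2027 gives 28 March 2027, which is the date cancellation becomes effective.

28 March 2027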